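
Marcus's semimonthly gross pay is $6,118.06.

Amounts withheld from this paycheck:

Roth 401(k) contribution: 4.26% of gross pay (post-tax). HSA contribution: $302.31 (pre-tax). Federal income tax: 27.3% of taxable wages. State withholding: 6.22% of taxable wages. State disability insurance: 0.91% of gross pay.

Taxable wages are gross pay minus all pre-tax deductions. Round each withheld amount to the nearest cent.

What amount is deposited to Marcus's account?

$3,550.01

HSA contribution: $302.31
Taxable wages = $6,118.06 − $302.31 = $5,815.75
State withholding: $5,815.75 × 0.0622 = $361.74
Federal income tax: $5,815.75 × 0.273 = $1,587.70
State disability insurance: $6,118.06 × 0.0091 = $55.67
Roth 401(k) contribution: $6,118.06 × 0.0426 = $260.63
Total deductions = $302.31 + $361.74 + $1,587.70 + $55.67 + $260.63 = $2,568.05
Net pay = $6,118.06 − $2,568.05 = $3,550.01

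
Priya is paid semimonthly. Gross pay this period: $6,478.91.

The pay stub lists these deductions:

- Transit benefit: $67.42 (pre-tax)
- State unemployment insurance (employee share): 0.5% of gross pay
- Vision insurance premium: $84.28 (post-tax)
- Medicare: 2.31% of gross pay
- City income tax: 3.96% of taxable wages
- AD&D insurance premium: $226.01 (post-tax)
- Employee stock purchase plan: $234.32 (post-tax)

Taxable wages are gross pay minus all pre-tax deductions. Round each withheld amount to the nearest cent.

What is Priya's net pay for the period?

Transit benefit: $67.42
Taxable wages = $6,478.91 − $67.42 = $6,411.49
City income tax: $6,411.49 × 0.0396 = $253.90
Medicare: $6,478.91 × 0.0231 = $149.66
State unemployment insurance (employee share): $6,478.91 × 0.005 = $32.39
AD&D insurance premium: $226.01
Employee stock purchase plan: $234.32
Vision insurance premium: $84.28
Total deductions = $67.42 + $253.90 + $149.66 + $32.39 + $226.01 + $234.32 + $84.28 = $1,047.98
Net pay = $6,478.91 − $1,047.98 = $5,430.93

$5,430.93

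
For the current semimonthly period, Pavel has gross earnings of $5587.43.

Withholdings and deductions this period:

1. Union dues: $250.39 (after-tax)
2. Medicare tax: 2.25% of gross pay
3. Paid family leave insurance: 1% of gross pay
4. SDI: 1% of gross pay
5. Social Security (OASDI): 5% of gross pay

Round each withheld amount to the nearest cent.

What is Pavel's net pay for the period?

$4820.21

Paid family leave insurance: $5587.43 × 0.01 = $55.87
SDI: $5587.43 × 0.01 = $55.87
Social Security (OASDI): $5587.43 × 0.05 = $279.37
Medicare tax: $5587.43 × 0.0225 = $125.72
Union dues: $250.39
Total deductions = $55.87 + $55.87 + $279.37 + $125.72 + $250.39 = $767.22
Net pay = $5587.43 − $767.22 = $4820.21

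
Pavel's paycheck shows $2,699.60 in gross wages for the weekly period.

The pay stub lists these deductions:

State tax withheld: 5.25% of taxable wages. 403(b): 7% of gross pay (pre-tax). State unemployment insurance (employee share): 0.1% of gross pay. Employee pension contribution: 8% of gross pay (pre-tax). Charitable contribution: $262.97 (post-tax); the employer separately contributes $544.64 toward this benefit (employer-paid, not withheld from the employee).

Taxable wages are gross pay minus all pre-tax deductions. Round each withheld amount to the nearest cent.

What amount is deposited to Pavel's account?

$1,908.52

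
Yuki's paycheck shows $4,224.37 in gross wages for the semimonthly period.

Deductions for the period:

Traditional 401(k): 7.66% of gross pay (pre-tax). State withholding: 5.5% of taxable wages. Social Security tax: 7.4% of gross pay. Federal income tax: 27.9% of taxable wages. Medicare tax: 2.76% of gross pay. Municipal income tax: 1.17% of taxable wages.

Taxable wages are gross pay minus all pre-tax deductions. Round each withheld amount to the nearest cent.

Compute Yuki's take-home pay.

Traditional 401(k): $4,224.37 × 0.0766 = $323.59
Taxable wages = $4,224.37 − $323.59 = $3,900.78
Federal income tax: $3,900.78 × 0.279 = $1,088.32
Municipal income tax: $3,900.78 × 0.0117 = $45.64
State withholding: $3,900.78 × 0.055 = $214.54
Medicare tax: $4,224.37 × 0.0276 = $116.59
Social Security tax: $4,224.37 × 0.074 = $312.60
Total deductions = $323.59 + $1,088.32 + $45.64 + $214.54 + $116.59 + $312.60 = $2,101.28
Net pay = $4,224.37 − $2,101.28 = $2,123.09

$2,123.09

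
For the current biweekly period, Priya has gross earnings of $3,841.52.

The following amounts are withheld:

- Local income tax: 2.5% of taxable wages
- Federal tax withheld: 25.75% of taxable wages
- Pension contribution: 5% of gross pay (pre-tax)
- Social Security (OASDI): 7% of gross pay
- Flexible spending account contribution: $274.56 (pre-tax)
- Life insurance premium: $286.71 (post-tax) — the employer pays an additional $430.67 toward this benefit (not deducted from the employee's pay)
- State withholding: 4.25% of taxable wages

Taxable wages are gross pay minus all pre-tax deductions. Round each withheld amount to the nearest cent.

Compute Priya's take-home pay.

$1,722.43

Flexible spending account contribution: $274.56
Pension contribution: $3,841.52 × 0.05 = $192.08
Pre-tax total = $274.56 + $192.08 = $466.64
Taxable wages = $3,841.52 − $466.64 = $3,374.88
Federal tax withheld: $3,374.88 × 0.2575 = $869.03
State withholding: $3,374.88 × 0.0425 = $143.43
Local income tax: $3,374.88 × 0.025 = $84.37
Social Security (OASDI): $3,841.52 × 0.07 = $268.91
Life insurance premium: $286.71
(Employer's $430.67 toward life insurance premium is not withheld from the employee.)
Total deductions = $274.56 + $192.08 + $869.03 + $143.43 + $84.37 + $268.91 + $286.71 = $2,119.09
Net pay = $3,841.52 − $2,119.09 = $1,722.43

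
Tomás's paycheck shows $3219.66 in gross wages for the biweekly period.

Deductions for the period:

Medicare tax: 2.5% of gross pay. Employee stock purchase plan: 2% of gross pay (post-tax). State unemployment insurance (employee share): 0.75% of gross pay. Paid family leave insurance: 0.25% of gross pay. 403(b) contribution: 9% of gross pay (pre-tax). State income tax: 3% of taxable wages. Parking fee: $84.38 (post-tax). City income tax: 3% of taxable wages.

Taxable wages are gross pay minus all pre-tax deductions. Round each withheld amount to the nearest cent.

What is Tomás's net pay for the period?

$2492.63

403(b) contribution: $3219.66 × 0.09 = $289.77
Taxable wages = $3219.66 − $289.77 = $2929.89
State income tax: $2929.89 × 0.03 = $87.90
City income tax: $2929.89 × 0.03 = $87.90
Medicare tax: $3219.66 × 0.025 = $80.49
State unemployment insurance (employee share): $3219.66 × 0.0075 = $24.15
Paid family leave insurance: $3219.66 × 0.0025 = $8.05
Parking fee: $84.38
Employee stock purchase plan: $3219.66 × 0.02 = $64.39
Total deductions = $289.77 + $87.90 + $87.90 + $80.49 + $24.15 + $8.05 + $84.38 + $64.39 = $727.03
Net pay = $3219.66 − $727.03 = $2492.63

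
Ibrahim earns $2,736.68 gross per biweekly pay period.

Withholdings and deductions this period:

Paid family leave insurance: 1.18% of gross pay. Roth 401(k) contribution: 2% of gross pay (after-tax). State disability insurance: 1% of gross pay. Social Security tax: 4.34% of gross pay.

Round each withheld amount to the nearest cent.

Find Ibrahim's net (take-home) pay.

$2,503.52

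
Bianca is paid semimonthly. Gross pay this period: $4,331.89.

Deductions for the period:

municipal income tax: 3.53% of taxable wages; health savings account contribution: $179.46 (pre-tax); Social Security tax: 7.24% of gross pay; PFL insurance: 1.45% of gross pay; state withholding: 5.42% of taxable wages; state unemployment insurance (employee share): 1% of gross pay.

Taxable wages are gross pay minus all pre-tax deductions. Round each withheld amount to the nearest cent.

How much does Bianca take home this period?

$3,361.03

Health savings account contribution: $179.46
Taxable wages = $4,331.89 − $179.46 = $4,152.43
Municipal income tax: $4,152.43 × 0.0353 = $146.58
State withholding: $4,152.43 × 0.0542 = $225.06
Social Security tax: $4,331.89 × 0.0724 = $313.63
State unemployment insurance (employee share): $4,331.89 × 0.01 = $43.32
PFL insurance: $4,331.89 × 0.0145 = $62.81
Total deductions = $179.46 + $146.58 + $225.06 + $313.63 + $43.32 + $62.81 = $970.86
Net pay = $4,331.89 − $970.86 = $3,361.03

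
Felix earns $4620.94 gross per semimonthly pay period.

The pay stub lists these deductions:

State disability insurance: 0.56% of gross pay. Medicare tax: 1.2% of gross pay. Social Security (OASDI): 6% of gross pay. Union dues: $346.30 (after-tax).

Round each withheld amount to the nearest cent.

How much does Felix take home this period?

$3916.05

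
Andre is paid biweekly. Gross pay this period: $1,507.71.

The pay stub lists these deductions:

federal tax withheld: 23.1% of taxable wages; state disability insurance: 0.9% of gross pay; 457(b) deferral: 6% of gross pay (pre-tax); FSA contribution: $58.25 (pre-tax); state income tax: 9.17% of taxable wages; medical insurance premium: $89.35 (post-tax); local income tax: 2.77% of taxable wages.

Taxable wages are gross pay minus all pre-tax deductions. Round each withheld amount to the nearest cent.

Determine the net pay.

457(b) deferral: $1,507.71 × 0.06 = $90.46
FSA contribution: $58.25
Pre-tax total = $90.46 + $58.25 = $148.71
Taxable wages = $1,507.71 − $148.71 = $1,359.00
State income tax: $1,359.00 × 0.0917 = $124.62
Local income tax: $1,359.00 × 0.0277 = $37.64
Federal tax withheld: $1,359.00 × 0.231 = $313.93
State disability insurance: $1,507.71 × 0.009 = $13.57
Medical insurance premium: $89.35
Total deductions = $90.46 + $58.25 + $124.62 + $37.64 + $313.93 + $13.57 + $89.35 = $727.82
Net pay = $1,507.71 − $727.82 = $779.89

$779.89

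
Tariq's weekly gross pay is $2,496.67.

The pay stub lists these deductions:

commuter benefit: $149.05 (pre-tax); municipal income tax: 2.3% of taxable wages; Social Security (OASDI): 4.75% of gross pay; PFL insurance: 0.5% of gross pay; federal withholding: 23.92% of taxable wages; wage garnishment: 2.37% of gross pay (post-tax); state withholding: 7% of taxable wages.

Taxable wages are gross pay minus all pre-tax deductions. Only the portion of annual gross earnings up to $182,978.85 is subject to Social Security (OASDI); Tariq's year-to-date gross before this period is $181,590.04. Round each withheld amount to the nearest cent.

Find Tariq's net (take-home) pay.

$1,430.12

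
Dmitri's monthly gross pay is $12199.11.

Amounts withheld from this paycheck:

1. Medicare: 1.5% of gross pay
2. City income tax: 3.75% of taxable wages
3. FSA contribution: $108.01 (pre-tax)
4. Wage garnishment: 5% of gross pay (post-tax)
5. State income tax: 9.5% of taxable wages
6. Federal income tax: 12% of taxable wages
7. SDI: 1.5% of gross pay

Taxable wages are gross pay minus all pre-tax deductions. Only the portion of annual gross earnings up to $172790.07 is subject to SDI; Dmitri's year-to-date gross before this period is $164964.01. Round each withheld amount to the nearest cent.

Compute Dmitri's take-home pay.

$8127.76

FSA contribution: $108.01
Taxable wages = $12199.11 − $108.01 = $12091.10
State income tax: $12091.10 × 0.095 = $1148.65
Federal income tax: $12091.10 × 0.12 = $1450.93
City income tax: $12091.10 × 0.0375 = $453.42
SDI: only $172790.07 − $164964.01 = $7826.06 of this check is subject → $7826.06 × 0.015 = $117.39
Medicare: $12199.11 × 0.015 = $182.99
Wage garnishment: $12199.11 × 0.05 = $609.96
Total deductions = $108.01 + $1148.65 + $1450.93 + $453.42 + $117.39 + $182.99 + $609.96 = $4071.35
Net pay = $12199.11 − $4071.35 = $8127.76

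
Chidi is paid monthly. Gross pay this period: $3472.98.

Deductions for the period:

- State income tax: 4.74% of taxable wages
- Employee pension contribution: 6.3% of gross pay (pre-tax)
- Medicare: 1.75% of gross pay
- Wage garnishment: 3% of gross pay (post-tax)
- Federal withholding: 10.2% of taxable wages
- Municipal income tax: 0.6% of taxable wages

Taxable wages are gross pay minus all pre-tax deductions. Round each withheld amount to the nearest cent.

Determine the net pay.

Employee pension contribution: $3472.98 × 0.063 = $218.80
Taxable wages = $3472.98 − $218.80 = $3254.18
Municipal income tax: $3254.18 × 0.006 = $19.53
State income tax: $3254.18 × 0.0474 = $154.25
Federal withholding: $3254.18 × 0.102 = $331.93
Medicare: $3472.98 × 0.0175 = $60.78
Wage garnishment: $3472.98 × 0.03 = $104.19
Total deductions = $218.80 + $19.53 + $154.25 + $331.93 + $60.78 + $104.19 = $889.48
Net pay = $3472.98 − $889.48 = $2583.50

$2583.50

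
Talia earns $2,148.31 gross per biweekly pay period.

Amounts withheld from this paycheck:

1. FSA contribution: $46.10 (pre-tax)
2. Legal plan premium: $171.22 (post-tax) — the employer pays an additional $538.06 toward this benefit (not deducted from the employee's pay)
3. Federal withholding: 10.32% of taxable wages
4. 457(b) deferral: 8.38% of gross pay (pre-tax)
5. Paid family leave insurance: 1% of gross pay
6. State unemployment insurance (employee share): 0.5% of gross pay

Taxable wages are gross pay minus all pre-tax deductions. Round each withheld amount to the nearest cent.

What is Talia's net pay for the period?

$1,520.37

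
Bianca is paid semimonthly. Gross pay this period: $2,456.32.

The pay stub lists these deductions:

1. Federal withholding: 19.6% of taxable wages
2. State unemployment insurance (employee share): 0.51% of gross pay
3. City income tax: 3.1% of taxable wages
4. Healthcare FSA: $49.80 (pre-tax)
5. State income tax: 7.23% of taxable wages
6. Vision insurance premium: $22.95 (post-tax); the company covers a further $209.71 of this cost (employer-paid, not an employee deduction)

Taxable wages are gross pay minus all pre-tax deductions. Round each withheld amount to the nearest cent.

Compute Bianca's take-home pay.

Healthcare FSA: $49.80
Taxable wages = $2,456.32 − $49.80 = $2,406.52
City income tax: $2,406.52 × 0.031 = $74.60
Federal withholding: $2,406.52 × 0.196 = $471.68
State income tax: $2,406.52 × 0.0723 = $173.99
State unemployment insurance (employee share): $2,456.32 × 0.0051 = $12.53
Vision insurance premium: $22.95
(Employer's $209.71 toward vision insurance premium is not withheld from the employee.)
Total deductions = $49.80 + $74.60 + $471.68 + $173.99 + $12.53 + $22.95 = $805.55
Net pay = $2,456.32 − $805.55 = $1,650.77

$1,650.77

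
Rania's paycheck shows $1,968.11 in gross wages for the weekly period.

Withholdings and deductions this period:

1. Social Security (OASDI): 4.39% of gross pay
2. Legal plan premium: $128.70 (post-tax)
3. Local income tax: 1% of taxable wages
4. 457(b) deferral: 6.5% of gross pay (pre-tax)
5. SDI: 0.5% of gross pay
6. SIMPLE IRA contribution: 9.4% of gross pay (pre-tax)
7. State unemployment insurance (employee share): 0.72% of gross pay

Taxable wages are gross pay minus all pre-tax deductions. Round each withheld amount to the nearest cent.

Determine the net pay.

$1,399.52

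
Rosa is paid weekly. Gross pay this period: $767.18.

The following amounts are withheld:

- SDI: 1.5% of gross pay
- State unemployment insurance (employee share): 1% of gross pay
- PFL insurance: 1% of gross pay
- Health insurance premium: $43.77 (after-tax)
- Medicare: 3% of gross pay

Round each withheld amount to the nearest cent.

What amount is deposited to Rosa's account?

$673.54

State unemployment insurance (employee share): $767.18 × 0.01 = $7.67
PFL insurance: $767.18 × 0.01 = $7.67
Medicare: $767.18 × 0.03 = $23.02
SDI: $767.18 × 0.015 = $11.51
Health insurance premium: $43.77
Total deductions = $7.67 + $7.67 + $23.02 + $11.51 + $43.77 = $93.64
Net pay = $767.18 − $93.64 = $673.54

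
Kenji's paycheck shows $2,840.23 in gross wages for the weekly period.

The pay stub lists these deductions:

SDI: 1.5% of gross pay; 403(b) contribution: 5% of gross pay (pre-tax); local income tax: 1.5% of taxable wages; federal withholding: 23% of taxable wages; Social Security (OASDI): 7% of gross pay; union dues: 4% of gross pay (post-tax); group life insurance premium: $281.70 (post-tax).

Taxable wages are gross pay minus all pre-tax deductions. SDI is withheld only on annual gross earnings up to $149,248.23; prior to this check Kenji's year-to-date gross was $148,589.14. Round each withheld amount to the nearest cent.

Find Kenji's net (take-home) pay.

403(b) contribution: $2,840.23 × 0.05 = $142.01
Taxable wages = $2,840.23 − $142.01 = $2,698.22
Federal withholding: $2,698.22 × 0.23 = $620.59
Local income tax: $2,698.22 × 0.015 = $40.47
SDI: only $149,248.23 − $148,589.14 = $659.09 of this check is subject → $659.09 × 0.015 = $9.89
Social Security (OASDI): $2,840.23 × 0.07 = $198.82
Union dues: $2,840.23 × 0.04 = $113.61
Group life insurance premium: $281.70
Total deductions = $142.01 + $620.59 + $40.47 + $9.89 + $198.82 + $113.61 + $281.70 = $1,407.09
Net pay = $2,840.23 − $1,407.09 = $1,433.14

$1,433.14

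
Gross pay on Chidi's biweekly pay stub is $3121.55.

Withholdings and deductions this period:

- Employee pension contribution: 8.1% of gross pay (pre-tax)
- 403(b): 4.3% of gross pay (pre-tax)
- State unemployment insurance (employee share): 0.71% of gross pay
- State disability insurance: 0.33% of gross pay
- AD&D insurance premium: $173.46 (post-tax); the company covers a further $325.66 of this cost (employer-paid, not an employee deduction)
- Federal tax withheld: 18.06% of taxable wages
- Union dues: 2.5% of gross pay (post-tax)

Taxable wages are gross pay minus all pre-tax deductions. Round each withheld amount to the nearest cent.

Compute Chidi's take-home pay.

$1956.66

403(b): $3121.55 × 0.043 = $134.23
Employee pension contribution: $3121.55 × 0.081 = $252.85
Pre-tax total = $134.23 + $252.85 = $387.08
Taxable wages = $3121.55 − $387.08 = $2734.47
Federal tax withheld: $2734.47 × 0.1806 = $493.85
State disability insurance: $3121.55 × 0.0033 = $10.30
State unemployment insurance (employee share): $3121.55 × 0.0071 = $22.16
Union dues: $3121.55 × 0.025 = $78.04
AD&D insurance premium: $173.46
(Employer's $325.66 toward AD&D insurance premium is not withheld from the employee.)
Total deductions = $134.23 + $252.85 + $493.85 + $10.30 + $22.16 + $78.04 + $173.46 = $1164.89
Net pay = $3121.55 − $1164.89 = $1956.66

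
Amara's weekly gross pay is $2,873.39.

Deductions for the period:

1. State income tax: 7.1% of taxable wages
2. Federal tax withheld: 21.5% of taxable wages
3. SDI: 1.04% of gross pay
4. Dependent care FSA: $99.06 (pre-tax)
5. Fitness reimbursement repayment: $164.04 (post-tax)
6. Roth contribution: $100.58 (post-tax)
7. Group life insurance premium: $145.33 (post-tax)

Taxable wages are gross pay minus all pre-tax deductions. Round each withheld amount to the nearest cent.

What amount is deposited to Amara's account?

Dependent care FSA: $99.06
Taxable wages = $2,873.39 − $99.06 = $2,774.33
Federal tax withheld: $2,774.33 × 0.215 = $596.48
State income tax: $2,774.33 × 0.071 = $196.98
SDI: $2,873.39 × 0.0104 = $29.88
Group life insurance premium: $145.33
Roth contribution: $100.58
Fitness reimbursement repayment: $164.04
Total deductions = $99.06 + $596.48 + $196.98 + $29.88 + $145.33 + $100.58 + $164.04 = $1,332.35
Net pay = $2,873.39 − $1,332.35 = $1,541.04

$1,541.04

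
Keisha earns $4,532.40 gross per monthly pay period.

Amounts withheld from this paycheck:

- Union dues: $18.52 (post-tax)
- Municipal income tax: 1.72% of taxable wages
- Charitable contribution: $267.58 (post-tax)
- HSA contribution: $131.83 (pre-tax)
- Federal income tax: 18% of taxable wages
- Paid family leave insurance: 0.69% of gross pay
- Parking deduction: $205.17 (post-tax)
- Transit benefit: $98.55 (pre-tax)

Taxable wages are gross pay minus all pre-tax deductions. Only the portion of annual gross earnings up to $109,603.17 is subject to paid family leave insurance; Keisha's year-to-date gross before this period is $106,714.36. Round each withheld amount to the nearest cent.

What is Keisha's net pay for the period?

HSA contribution: $131.83
Transit benefit: $98.55
Pre-tax total = $131.83 + $98.55 = $230.38
Taxable wages = $4,532.40 − $230.38 = $4,302.02
Federal income tax: $4,302.02 × 0.18 = $774.36
Municipal income tax: $4,302.02 × 0.0172 = $73.99
Paid family leave insurance: only $109,603.17 − $106,714.36 = $2,888.81 of this check is subject → $2,888.81 × 0.0069 = $19.93
Charitable contribution: $267.58
Union dues: $18.52
Parking deduction: $205.17
Total deductions = $131.83 + $98.55 + $774.36 + $73.99 + $19.93 + $267.58 + $18.52 + $205.17 = $1,589.93
Net pay = $4,532.40 − $1,589.93 = $2,942.47

$2,942.47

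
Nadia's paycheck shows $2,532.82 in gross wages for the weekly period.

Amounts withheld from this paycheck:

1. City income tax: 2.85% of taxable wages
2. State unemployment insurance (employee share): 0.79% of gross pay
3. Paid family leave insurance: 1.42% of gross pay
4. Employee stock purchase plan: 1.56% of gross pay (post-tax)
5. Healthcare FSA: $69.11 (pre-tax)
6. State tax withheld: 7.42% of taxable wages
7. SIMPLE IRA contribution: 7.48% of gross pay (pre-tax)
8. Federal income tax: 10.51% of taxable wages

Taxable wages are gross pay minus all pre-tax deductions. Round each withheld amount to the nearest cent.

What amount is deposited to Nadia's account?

SIMPLE IRA contribution: $2,532.82 × 0.0748 = $189.45
Healthcare FSA: $69.11
Pre-tax total = $189.45 + $69.11 = $258.56
Taxable wages = $2,532.82 − $258.56 = $2,274.26
Federal income tax: $2,274.26 × 0.1051 = $239.02
City income tax: $2,274.26 × 0.0285 = $64.82
State tax withheld: $2,274.26 × 0.0742 = $168.75
State unemployment insurance (employee share): $2,532.82 × 0.0079 = $20.01
Paid family leave insurance: $2,532.82 × 0.0142 = $35.97
Employee stock purchase plan: $2,532.82 × 0.0156 = $39.51
Total deductions = $189.45 + $69.11 + $239.02 + $64.82 + $168.75 + $20.01 + $35.97 + $39.51 = $826.64
Net pay = $2,532.82 − $826.64 = $1,706.18

$1,706.18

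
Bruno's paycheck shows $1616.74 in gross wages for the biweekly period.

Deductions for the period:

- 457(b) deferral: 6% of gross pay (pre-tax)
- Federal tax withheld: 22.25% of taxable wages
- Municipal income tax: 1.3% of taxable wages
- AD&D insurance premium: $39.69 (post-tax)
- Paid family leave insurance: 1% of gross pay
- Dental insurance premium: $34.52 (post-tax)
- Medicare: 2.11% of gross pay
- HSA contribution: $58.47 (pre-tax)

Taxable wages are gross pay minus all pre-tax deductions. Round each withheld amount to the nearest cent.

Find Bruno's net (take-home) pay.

$992.65

457(b) deferral: $1616.74 × 0.06 = $97.00
HSA contribution: $58.47
Pre-tax total = $97.00 + $58.47 = $155.47
Taxable wages = $1616.74 − $155.47 = $1461.27
Municipal income tax: $1461.27 × 0.013 = $19.00
Federal tax withheld: $1461.27 × 0.2225 = $325.13
Paid family leave insurance: $1616.74 × 0.01 = $16.17
Medicare: $1616.74 × 0.0211 = $34.11
Dental insurance premium: $34.52
AD&D insurance premium: $39.69
Total deductions = $97.00 + $58.47 + $19.00 + $325.13 + $16.17 + $34.11 + $34.52 + $39.69 = $624.09
Net pay = $1616.74 − $624.09 = $992.65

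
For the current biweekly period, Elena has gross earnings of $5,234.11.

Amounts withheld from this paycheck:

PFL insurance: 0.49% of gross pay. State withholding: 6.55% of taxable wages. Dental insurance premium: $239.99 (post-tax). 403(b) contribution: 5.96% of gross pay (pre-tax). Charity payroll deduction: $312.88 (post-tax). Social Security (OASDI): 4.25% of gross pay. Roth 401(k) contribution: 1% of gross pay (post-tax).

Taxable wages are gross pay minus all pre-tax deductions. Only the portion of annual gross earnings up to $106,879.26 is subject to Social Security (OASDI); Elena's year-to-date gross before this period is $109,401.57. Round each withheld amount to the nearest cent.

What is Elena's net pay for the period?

403(b) contribution: $5,234.11 × 0.0596 = $311.95
Taxable wages = $5,234.11 − $311.95 = $4,922.16
State withholding: $4,922.16 × 0.0655 = $322.40
PFL insurance: $5,234.11 × 0.0049 = $25.65
Social Security (OASDI): annual cap $106,879.26 already reached (YTD $109,401.57), so $0.00
Dental insurance premium: $239.99
Charity payroll deduction: $312.88
Roth 401(k) contribution: $5,234.11 × 0.01 = $52.34
Total deductions = $311.95 + $322.40 + $25.65 + $0.00 + $239.99 + $312.88 + $52.34 = $1,265.21
Net pay = $5,234.11 − $1,265.21 = $3,968.90

$3,968.90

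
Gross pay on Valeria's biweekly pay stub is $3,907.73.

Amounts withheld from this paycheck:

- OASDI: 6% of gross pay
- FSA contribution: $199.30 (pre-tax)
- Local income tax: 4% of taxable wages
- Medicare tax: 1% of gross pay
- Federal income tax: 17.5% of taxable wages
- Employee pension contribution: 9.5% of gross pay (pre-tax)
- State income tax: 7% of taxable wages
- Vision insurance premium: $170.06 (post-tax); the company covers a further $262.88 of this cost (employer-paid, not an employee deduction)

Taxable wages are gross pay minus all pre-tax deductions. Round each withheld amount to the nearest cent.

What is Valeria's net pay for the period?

FSA contribution: $199.30
Employee pension contribution: $3,907.73 × 0.095 = $371.23
Pre-tax total = $199.30 + $371.23 = $570.53
Taxable wages = $3,907.73 − $570.53 = $3,337.20
Local income tax: $3,337.20 × 0.04 = $133.49
Federal income tax: $3,337.20 × 0.175 = $584.01
State income tax: $3,337.20 × 0.07 = $233.60
Medicare tax: $3,907.73 × 0.01 = $39.08
OASDI: $3,907.73 × 0.06 = $234.46
Vision insurance premium: $170.06
(Employer's $262.88 toward vision insurance premium is not withheld from the employee.)
Total deductions = $199.30 + $371.23 + $133.49 + $584.01 + $233.60 + $39.08 + $234.46 + $170.06 = $1,965.23
Net pay = $3,907.73 − $1,965.23 = $1,942.50

$1,942.50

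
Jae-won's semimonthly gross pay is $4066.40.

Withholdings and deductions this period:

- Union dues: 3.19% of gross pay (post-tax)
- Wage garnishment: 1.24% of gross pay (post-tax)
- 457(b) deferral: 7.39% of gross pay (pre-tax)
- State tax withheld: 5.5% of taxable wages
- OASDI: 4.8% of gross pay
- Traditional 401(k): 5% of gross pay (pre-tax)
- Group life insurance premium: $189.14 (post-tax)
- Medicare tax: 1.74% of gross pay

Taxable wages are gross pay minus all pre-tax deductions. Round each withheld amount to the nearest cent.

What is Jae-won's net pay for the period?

$2731.40

Traditional 401(k): $4066.40 × 0.05 = $203.32
457(b) deferral: $4066.40 × 0.0739 = $300.51
Pre-tax total = $203.32 + $300.51 = $503.83
Taxable wages = $4066.40 − $503.83 = $3562.57
State tax withheld: $3562.57 × 0.055 = $195.94
OASDI: $4066.40 × 0.048 = $195.19
Medicare tax: $4066.40 × 0.0174 = $70.76
Union dues: $4066.40 × 0.0319 = $129.72
Group life insurance premium: $189.14
Wage garnishment: $4066.40 × 0.0124 = $50.42
Total deductions = $203.32 + $300.51 + $195.94 + $195.19 + $70.76 + $129.72 + $189.14 + $50.42 = $1335.00
Net pay = $4066.40 − $1335.00 = $2731.40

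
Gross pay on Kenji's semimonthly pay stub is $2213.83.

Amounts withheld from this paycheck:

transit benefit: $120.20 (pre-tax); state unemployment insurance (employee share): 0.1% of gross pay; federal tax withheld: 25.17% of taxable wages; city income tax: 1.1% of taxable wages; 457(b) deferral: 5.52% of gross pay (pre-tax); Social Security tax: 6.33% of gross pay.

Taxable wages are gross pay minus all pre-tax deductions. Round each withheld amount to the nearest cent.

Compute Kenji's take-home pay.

$1311.18

Transit benefit: $120.20
457(b) deferral: $2213.83 × 0.0552 = $122.20
Pre-tax total = $120.20 + $122.20 = $242.40
Taxable wages = $2213.83 − $242.40 = $1971.43
Federal tax withheld: $1971.43 × 0.2517 = $496.21
City income tax: $1971.43 × 0.011 = $21.69
Social Security tax: $2213.83 × 0.0633 = $140.14
State unemployment insurance (employee share): $2213.83 × 0.001 = $2.21
Total deductions = $120.20 + $122.20 + $496.21 + $21.69 + $140.14 + $2.21 = $902.65
Net pay = $2213.83 − $902.65 = $1311.18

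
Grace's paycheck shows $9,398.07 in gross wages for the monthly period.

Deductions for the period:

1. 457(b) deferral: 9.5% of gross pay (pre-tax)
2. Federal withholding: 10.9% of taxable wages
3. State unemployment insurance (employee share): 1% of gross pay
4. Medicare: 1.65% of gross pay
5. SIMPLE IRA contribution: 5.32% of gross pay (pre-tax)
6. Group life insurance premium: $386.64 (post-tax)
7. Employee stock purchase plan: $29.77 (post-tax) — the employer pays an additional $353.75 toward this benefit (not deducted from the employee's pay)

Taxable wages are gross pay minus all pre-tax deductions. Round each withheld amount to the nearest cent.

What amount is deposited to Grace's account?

SIMPLE IRA contribution: $9,398.07 × 0.0532 = $499.98
457(b) deferral: $9,398.07 × 0.095 = $892.82
Pre-tax total = $499.98 + $892.82 = $1,392.80
Taxable wages = $9,398.07 − $1,392.80 = $8,005.27
Federal withholding: $8,005.27 × 0.109 = $872.57
Medicare: $9,398.07 × 0.0165 = $155.07
State unemployment insurance (employee share): $9,398.07 × 0.01 = $93.98
Employee stock purchase plan: $29.77
Group life insurance premium: $386.64
(Employer's $353.75 toward employee stock purchase plan is not withheld from the employee.)
Total deductions = $499.98 + $892.82 + $872.57 + $155.07 + $93.98 + $29.77 + $386.64 = $2,930.83
Net pay = $9,398.07 − $2,930.83 = $6,467.24

$6,467.24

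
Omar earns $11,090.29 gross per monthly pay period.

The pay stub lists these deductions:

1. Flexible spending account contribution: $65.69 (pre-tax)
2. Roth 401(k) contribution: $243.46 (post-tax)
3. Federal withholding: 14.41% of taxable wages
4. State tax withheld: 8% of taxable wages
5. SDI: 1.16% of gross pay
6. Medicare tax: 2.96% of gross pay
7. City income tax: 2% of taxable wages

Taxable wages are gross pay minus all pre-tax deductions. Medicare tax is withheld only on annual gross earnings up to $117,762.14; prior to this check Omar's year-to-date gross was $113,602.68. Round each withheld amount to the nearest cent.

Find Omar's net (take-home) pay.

Flexible spending account contribution: $65.69
Taxable wages = $11,090.29 − $65.69 = $11,024.60
Federal withholding: $11,024.60 × 0.1441 = $1,588.64
City income tax: $11,024.60 × 0.02 = $220.49
State tax withheld: $11,024.60 × 0.08 = $881.97
SDI: $11,090.29 × 0.0116 = $128.65
Medicare tax: only $117,762.14 − $113,602.68 = $4,159.46 of this check is subject → $4,159.46 × 0.0296 = $123.12
Roth 401(k) contribution: $243.46
Total deductions = $65.69 + $1,588.64 + $220.49 + $881.97 + $128.65 + $123.12 + $243.46 = $3,252.02
Net pay = $11,090.29 − $3,252.02 = $7,838.27

$7,838.27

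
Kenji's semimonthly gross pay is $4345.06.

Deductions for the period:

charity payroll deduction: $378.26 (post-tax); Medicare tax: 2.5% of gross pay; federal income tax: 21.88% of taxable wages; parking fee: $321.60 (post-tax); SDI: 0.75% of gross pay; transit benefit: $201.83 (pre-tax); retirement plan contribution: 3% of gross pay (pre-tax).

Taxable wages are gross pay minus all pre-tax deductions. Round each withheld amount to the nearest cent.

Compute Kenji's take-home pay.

Transit benefit: $201.83
Retirement plan contribution: $4345.06 × 0.03 = $130.35
Pre-tax total = $201.83 + $130.35 = $332.18
Taxable wages = $4345.06 − $332.18 = $4012.88
Federal income tax: $4012.88 × 0.2188 = $878.02
Medicare tax: $4345.06 × 0.025 = $108.63
SDI: $4345.06 × 0.0075 = $32.59
Parking fee: $321.60
Charity payroll deduction: $378.26
Total deductions = $201.83 + $130.35 + $878.02 + $108.63 + $32.59 + $321.60 + $378.26 = $2051.28
Net pay = $4345.06 − $2051.28 = $2293.78

$2293.78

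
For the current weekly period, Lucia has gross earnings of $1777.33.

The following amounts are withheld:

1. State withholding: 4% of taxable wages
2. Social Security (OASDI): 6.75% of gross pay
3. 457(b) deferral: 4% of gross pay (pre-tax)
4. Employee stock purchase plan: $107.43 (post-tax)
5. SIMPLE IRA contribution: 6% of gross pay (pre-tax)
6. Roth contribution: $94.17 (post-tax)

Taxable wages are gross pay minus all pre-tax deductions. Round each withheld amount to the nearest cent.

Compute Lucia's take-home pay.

$1214.05

457(b) deferral: $1777.33 × 0.04 = $71.09
SIMPLE IRA contribution: $1777.33 × 0.06 = $106.64
Pre-tax total = $71.09 + $106.64 = $177.73
Taxable wages = $1777.33 − $177.73 = $1599.60
State withholding: $1599.60 × 0.04 = $63.98
Social Security (OASDI): $1777.33 × 0.0675 = $119.97
Employee stock purchase plan: $107.43
Roth contribution: $94.17
Total deductions = $71.09 + $106.64 + $63.98 + $119.97 + $107.43 + $94.17 = $563.28
Net pay = $1777.33 − $563.28 = $1214.05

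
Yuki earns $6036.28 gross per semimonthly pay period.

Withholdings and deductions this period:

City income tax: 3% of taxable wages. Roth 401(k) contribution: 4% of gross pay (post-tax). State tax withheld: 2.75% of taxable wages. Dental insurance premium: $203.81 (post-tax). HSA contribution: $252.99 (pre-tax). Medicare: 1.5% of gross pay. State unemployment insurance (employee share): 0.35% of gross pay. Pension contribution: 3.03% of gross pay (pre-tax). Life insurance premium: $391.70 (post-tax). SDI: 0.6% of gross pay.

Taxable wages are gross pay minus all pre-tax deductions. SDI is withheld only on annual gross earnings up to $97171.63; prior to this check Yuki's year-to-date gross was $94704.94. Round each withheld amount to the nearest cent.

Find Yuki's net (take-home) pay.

$4314.94

HSA contribution: $252.99
Pension contribution: $6036.28 × 0.0303 = $182.90
Pre-tax total = $252.99 + $182.90 = $435.89
Taxable wages = $6036.28 − $435.89 = $5600.39
City income tax: $5600.39 × 0.03 = $168.01
State tax withheld: $5600.39 × 0.0275 = $154.01
Medicare: $6036.28 × 0.015 = $90.54
State unemployment insurance (employee share): $6036.28 × 0.0035 = $21.13
SDI: only $97171.63 − $94704.94 = $2466.69 of this check is subject → $2466.69 × 0.006 = $14.80
Dental insurance premium: $203.81
Roth 401(k) contribution: $6036.28 × 0.04 = $241.45
Life insurance premium: $391.70
Total deductions = $252.99 + $182.90 + $168.01 + $154.01 + $90.54 + $21.13 + $14.80 + $203.81 + $241.45 + $391.70 = $1721.34
Net pay = $6036.28 − $1721.34 = $4314.94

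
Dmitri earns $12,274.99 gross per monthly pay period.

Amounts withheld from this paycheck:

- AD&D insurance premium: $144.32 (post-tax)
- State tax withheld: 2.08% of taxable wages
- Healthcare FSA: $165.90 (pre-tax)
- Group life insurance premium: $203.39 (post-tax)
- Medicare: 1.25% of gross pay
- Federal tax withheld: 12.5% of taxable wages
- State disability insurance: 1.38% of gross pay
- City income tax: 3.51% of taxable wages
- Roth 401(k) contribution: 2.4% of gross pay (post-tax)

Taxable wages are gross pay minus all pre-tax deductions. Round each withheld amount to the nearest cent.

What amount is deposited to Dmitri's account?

$8,953.41

Healthcare FSA: $165.90
Taxable wages = $12,274.99 − $165.90 = $12,109.09
Federal tax withheld: $12,109.09 × 0.125 = $1,513.64
State tax withheld: $12,109.09 × 0.0208 = $251.87
City income tax: $12,109.09 × 0.0351 = $425.03
State disability insurance: $12,274.99 × 0.0138 = $169.39
Medicare: $12,274.99 × 0.0125 = $153.44
Roth 401(k) contribution: $12,274.99 × 0.024 = $294.60
Group life insurance premium: $203.39
AD&D insurance premium: $144.32
Total deductions = $165.90 + $1,513.64 + $251.87 + $425.03 + $169.39 + $153.44 + $294.60 + $203.39 + $144.32 = $3,321.58
Net pay = $12,274.99 − $3,321.58 = $8,953.41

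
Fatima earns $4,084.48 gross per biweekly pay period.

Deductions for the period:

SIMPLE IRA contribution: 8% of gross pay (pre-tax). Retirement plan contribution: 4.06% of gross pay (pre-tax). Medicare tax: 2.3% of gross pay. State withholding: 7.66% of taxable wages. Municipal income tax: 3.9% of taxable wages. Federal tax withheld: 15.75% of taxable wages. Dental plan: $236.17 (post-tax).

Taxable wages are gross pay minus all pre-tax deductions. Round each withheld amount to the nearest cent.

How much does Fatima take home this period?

SIMPLE IRA contribution: $4,084.48 × 0.08 = $326.76
Retirement plan contribution: $4,084.48 × 0.0406 = $165.83
Pre-tax total = $326.76 + $165.83 = $492.59
Taxable wages = $4,084.48 − $492.59 = $3,591.89
State withholding: $3,591.89 × 0.0766 = $275.14
Federal tax withheld: $3,591.89 × 0.1575 = $565.72
Municipal income tax: $3,591.89 × 0.039 = $140.08
Medicare tax: $4,084.48 × 0.023 = $93.94
Dental plan: $236.17
Total deductions = $326.76 + $165.83 + $275.14 + $565.72 + $140.08 + $93.94 + $236.17 = $1,803.64
Net pay = $4,084.48 − $1,803.64 = $2,280.84

$2,280.84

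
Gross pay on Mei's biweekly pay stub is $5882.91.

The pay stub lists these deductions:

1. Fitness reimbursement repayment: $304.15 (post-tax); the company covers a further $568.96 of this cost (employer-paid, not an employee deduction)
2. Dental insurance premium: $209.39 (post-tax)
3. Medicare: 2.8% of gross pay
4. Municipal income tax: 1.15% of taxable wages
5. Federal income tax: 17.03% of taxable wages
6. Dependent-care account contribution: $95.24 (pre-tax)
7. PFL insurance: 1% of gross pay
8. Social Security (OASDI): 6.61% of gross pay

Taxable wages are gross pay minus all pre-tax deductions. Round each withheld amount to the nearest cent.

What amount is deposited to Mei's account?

Dependent-care account contribution: $95.24
Taxable wages = $5882.91 − $95.24 = $5787.67
Municipal income tax: $5787.67 × 0.0115 = $66.56
Federal income tax: $5787.67 × 0.1703 = $985.64
Medicare: $5882.91 × 0.028 = $164.72
PFL insurance: $5882.91 × 0.01 = $58.83
Social Security (OASDI): $5882.91 × 0.0661 = $388.86
Dental insurance premium: $209.39
Fitness reimbursement repayment: $304.15
(Employer's $568.96 toward fitness reimbursement repayment is not withheld from the employee.)
Total deductions = $95.24 + $66.56 + $985.64 + $164.72 + $58.83 + $388.86 + $209.39 + $304.15 = $2273.39
Net pay = $5882.91 − $2273.39 = $3609.52

$3609.52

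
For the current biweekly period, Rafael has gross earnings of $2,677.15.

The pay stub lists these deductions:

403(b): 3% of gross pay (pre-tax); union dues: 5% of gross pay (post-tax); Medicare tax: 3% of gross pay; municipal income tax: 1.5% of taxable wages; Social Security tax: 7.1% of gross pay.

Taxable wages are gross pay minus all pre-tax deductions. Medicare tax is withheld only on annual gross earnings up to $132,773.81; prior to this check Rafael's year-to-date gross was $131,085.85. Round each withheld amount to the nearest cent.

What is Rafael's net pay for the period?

403(b): $2,677.15 × 0.03 = $80.31
Taxable wages = $2,677.15 − $80.31 = $2,596.84
Municipal income tax: $2,596.84 × 0.015 = $38.95
Medicare tax: only $132,773.81 − $131,085.85 = $1,687.96 of this check is subject → $1,687.96 × 0.03 = $50.64
Social Security tax: $2,677.15 × 0.071 = $190.08
Union dues: $2,677.15 × 0.05 = $133.86
Total deductions = $80.31 + $38.95 + $50.64 + $190.08 + $133.86 = $493.84
Net pay = $2,677.15 − $493.84 = $2,183.31

$2,183.31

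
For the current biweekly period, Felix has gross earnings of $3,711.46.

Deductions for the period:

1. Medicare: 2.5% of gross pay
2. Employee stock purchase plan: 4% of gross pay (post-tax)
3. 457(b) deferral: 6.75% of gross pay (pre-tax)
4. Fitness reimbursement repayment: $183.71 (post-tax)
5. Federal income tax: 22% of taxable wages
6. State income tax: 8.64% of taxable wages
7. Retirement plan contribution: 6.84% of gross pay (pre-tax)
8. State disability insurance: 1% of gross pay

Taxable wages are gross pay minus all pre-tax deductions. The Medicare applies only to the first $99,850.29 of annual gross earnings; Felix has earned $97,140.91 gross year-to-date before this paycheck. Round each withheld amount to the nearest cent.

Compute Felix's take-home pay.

$1,787.42

457(b) deferral: $3,711.46 × 0.0675 = $250.52
Retirement plan contribution: $3,711.46 × 0.0684 = $253.86
Pre-tax total = $250.52 + $253.86 = $504.38
Taxable wages = $3,711.46 − $504.38 = $3,207.08
State income tax: $3,207.08 × 0.0864 = $277.09
Federal income tax: $3,207.08 × 0.22 = $705.56
State disability insurance: $3,711.46 × 0.01 = $37.11
Medicare: only $99,850.29 − $97,140.91 = $2,709.38 of this check is subject → $2,709.38 × 0.025 = $67.73
Employee stock purchase plan: $3,711.46 × 0.04 = $148.46
Fitness reimbursement repayment: $183.71
Total deductions = $250.52 + $253.86 + $277.09 + $705.56 + $37.11 + $67.73 + $148.46 + $183.71 = $1,924.04
Net pay = $3,711.46 − $1,924.04 = $1,787.42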